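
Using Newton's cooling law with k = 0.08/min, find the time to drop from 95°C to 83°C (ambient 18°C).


From T(t) = T_a + (T₀ - T_a)e^(-kt), set T(t) = 83:
(83 - 18) / (95 - 18) = e^(-0.08t), so t = -ln(0.844)/0.08 ≈ 2.1 minutes.


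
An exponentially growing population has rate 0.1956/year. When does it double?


Exponential growth: P(t) = P₀ e^(0.1956t). Set P(t)/P₀ = 2: e^(0.1956t) = 2.
Solve: t = ln(2)/0.1956 ≈ 3.54 years.


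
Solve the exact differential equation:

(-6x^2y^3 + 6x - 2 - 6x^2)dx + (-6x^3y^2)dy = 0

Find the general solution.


Check exactness: ∂M/∂y = -18x^2y^2 and ∂N/∂x = -18x^2y^2; equal, so the equation is exact.
Integrate M with respect to x (treating y as constant): ∫M dx = -2x^3y^3 + 3x^2 - 2x - 2x^3 + h(y).
Differentiate w.r.t. y and set equal to N: all terms match, so h'(y) = 0 and h is a constant absorbed into C.
General solution: -2x^3y^3 + 3x^2 - 2x - 2x^3 = C.


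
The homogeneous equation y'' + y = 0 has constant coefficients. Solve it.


Characteristic equation: r² + 1 = 0.
Discriminant is negative; roots r = 0 ± 1i (complex conjugate pair).
General solution uses e^(α x)(C₁ cos(β x) + C₂ sin(β x)): y = C₁cos(x) + C₂sin(x).


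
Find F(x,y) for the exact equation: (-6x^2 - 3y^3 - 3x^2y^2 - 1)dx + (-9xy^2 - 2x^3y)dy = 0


Check exactness: ∂M/∂y = -9y^2 - 6x^2y and ∂N/∂x = -9y^2 - 6x^2y; equal, so the equation is exact.
Integrate M with respect to x (treating y as constant): ∫M dx = -2x^3 - 3xy^3 - x^3y^2 - x + h(y).
Differentiate w.r.t. y and set equal to N: all terms match, so h'(y) = 0 and h is a constant absorbed into C.
General solution: -2x^3 - 3xy^3 - x^3y^2 - x = C.


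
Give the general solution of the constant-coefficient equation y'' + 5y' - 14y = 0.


Characteristic equation: r² + 5r - 14 = 0.
Factor: (r - 2)(r + 7) = 0 ⇒ r = 2, -7 (distinct real).
General solution: y = C₁e^(2x) + C₂e^(-7x).


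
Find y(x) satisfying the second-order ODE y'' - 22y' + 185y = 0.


Characteristic equation: r² - 22r + 185 = 0.
Discriminant is negative; roots r = 11 ± 8i (complex conjugate pair).
General solution uses e^(α x)(C₁ cos(β x) + C₂ sin(β x)): y = e^(11x)(C₁cos(8x) + C₂sin(8x)).


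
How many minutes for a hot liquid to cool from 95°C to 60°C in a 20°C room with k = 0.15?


From T(t) = T_a + (T₀ - T_a)e^(-kt), set T(t) = 60:
(60 - 20) / (95 - 20) = e^(-0.15t), so t = -ln(0.533)/0.15 ≈ 4.2 minutes.


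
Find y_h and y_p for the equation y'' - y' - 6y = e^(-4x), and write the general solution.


Characteristic roots of r² - r - 6 = 0 are -2, 3.
y_h = C₁e^(-2x) + C₂e^(3x).
Forcing exponent -4 is not a characteristic root; try y_p = Ae^(-4x).
Substitute: A·(16 + (-1)·-4 + (-6)) = A·14 = 1, so A = 1/14.
General solution: y = C₁e^(-2x) + C₂e^(3x) + (1/14)e^(-4x).


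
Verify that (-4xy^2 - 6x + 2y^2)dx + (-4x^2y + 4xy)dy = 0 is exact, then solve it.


Check exactness: ∂M/∂y = -8xy + 4y and ∂N/∂x = -8xy + 4y; equal, so the equation is exact.
Integrate M with respect to x (treating y as constant): ∫M dx = -2x^2y^2 - 3x^2 + 2xy^2 + h(y).
Differentiate w.r.t. y and set equal to N: all terms match, so h'(y) = 0 and h is a constant absorbed into C.
General solution: -2x^2y^2 - 3x^2 + 2xy^2 = C.


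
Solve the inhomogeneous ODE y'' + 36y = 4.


Homogeneous part: r² + 36 = 0 ⇒ r = ±6i, so y_h = C₁cos(6x) + C₂sin(6x).
Try constant y_p = A; plug in: 36A = 4 ⇒ A = 1/9.
General solution: y = C₁cos(6x) + C₂sin(6x) + 1/9.


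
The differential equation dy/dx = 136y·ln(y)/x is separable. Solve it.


Separate: dy/[y ln(y)] = 136 dx/x.
Substitute u = ln(y): du/u = 136 dx/x.
Integrate: ln|ln(y)| = 136ln|x| + C₀, hence ln(y) = C·x^136.


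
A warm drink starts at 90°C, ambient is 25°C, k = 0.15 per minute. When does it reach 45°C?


From T(t) = T_a + (T₀ - T_a)e^(-kt), set T(t) = 45:
(45 - 25) / (90 - 25) = e^(-0.15t), so t = -ln(0.308)/0.15 ≈ 7.9 minutes.


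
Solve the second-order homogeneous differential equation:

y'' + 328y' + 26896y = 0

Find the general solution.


Characteristic equation: r² + 328r + 26896 = 0, i.e. (r + 164)² = 0.
Repeated root r = -164; include an x factor for the second linearly independent solution.
General solution: y = (C₁ + C₂x)e^(-164x).


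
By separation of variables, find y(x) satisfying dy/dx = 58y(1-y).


Separate: dy/[y(1-y)] = 58 dx.
Partial fractions: 1/[y(1-y)] = 1/y + 1/(1-y).
Integrate: ln|y/(1-y)| = 58x + C₀.
Solve for y: y = 1/(1 + Ce^(-58x)).


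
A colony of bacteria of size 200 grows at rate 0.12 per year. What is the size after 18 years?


The ODE dP/dt = 0.12P has solution P(t) = P(0)e^(0.12t).
Substitute P(0) = 200 and t = 18: P(18) = 200 e^(2.16) ≈ 1734.


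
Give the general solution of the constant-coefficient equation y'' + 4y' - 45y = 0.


Characteristic equation: r² + 4r - 45 = 0.
Factor: (r - 5)(r + 9) = 0 ⇒ r = 5, -9 (distinct real).
General solution: y = C₁e^(5x) + C₂e^(-9x).


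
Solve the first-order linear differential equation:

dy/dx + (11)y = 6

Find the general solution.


P(x) = 11, Q(x) = 6; integrating factor μ = e^(11x).
(μ y)' = 6e^(11x) ⇒ μ y = (6/11)e^(11x) + C.
Divide by μ: y = 6/11 + Ce^(-11x).


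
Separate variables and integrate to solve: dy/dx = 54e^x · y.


Separate variables: dy/y = 54e^x dx.
Integrate: ln|y| = 54e^x + C₀.
Exponentiate: y = Ce^(54e^x).


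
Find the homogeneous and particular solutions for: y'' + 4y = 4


Homogeneous part: r² + 4 = 0 ⇒ r = ±2i, so y_h = C₁cos(2x) + C₂sin(2x).
Try constant y_p = A; plug in: 4A = 4 ⇒ A = 1.
General solution: y = C₁cos(2x) + C₂sin(2x) + 1.


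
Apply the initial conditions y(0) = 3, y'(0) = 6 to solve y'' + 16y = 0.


Characteristic roots of r² + 16 = 0 are ±4i, so y = C₁cos(4x) + C₂sin(4x).
Apply y(0) = 3: C₁ = 3. Differentiate and apply y'(0) = 6: 4·C₂ = 6, so C₂ = 3/2.
Particular solution: y = 3cos(4x) + (3/2)sin(4x).


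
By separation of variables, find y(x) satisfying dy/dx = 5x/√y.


Separate: √y dy = 5x dx.
Integrate: (2/3)y^(3/2) = (5/2)x² + C.


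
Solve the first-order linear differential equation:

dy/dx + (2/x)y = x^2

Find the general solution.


P(x) = 2/x ⇒ μ = x^2.
(x^2 y)' = x^2·x^2 = x^4.
Integrate: x^2 y = x^5/(5) + C.
Solve for y: y = (1/5)x^3 + C/x^2.


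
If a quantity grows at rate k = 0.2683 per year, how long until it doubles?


Exponential growth: P(t) = P₀ e^(0.2683t). Set P(t)/P₀ = 2: e^(0.2683t) = 2.
Solve: t = ln(2)/0.2683 ≈ 2.58 years.


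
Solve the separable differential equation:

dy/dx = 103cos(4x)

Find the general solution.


g(y) = 1, so integrate directly: y = ∫ 103cos(4x) dx = (103/4)sin(4x) + C.


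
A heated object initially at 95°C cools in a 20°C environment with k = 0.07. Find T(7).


Newton's law: dT/dt = -k(T - T_a) has solution T(t) = T_a + (T₀ - T_a)e^(-kt).
Plug in T_a = 20, T₀ = 95, k = 0.07, t = 7: T(7) = 20 + (75)e^(-0.49) ≈ 65.9°C.


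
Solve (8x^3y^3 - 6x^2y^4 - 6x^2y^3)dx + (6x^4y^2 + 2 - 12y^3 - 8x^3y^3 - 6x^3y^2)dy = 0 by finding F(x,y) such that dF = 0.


Check exactness: ∂M/∂y = 24x^3y^2 - 24x^2y^3 - 18x^2y^2 and ∂N/∂x = 24x^3y^2 - 24x^2y^3 - 18x^2y^2; equal, so the equation is exact.
Integrate M with respect to x (treating y as constant): ∫M dx = 2x^4y^3 - 2x^3y^4 - 2x^3y^3 + h(y).
Differentiate w.r.t. y and set equal to N: the x-dependent terms already match, leaving h'(y) = 2 - 12y^3. Integrate: h(y) = 2y - 3y^4.
So F(x,y) = 2x^4y^3 + 2y - 3y^4 - 2x^3y^4 - 2x^3y^3.
General solution: 2x^4y^3 + 2y - 3y^4 - 2x^3y^4 - 2x^3y^3 = C.


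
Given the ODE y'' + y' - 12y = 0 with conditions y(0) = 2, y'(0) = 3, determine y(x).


Characteristic roots of r² + r - 12 = 0 are 3, -4.
General solution y = c₁ e^(3x) + c₂ e^(-4x).
Apply y(0) = 2: c₁ + c₂ = 2. Apply y'(0) = 3: 3 c₁ - 4 c₂ = 3.
Solve: c₁ = 11/7, c₂ = 3/7.
Particular solution: y = (11/7)e^(3x) + (3/7)e^(-4x).


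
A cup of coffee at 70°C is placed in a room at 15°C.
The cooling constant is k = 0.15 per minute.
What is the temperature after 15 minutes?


Newton's law: dT/dt = -k(T - T_a) has solution T(t) = T_a + (T₀ - T_a)e^(-kt).
Plug in T_a = 15, T₀ = 70, k = 0.15, t = 15: T(15) = 15 + (55)e^(-2.25) ≈ 20.8°C.


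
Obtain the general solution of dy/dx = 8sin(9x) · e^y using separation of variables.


Separate: e^(-y) dy = 8sin(9x) dx.
Integrate: -e^(-y) = -(8/9)cos(9x) + C₀.
Rearrange: e^(-y) = (8/9)cos(9x) + C.


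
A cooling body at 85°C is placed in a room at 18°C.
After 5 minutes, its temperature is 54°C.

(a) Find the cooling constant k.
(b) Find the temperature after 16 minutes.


Newton's law: T(t) = T_a + (T₀ - T_a)e^(-kt).
(a) Use T(5) = 54: (54 - 18)/(85 - 18) = e^(-k·5), so k = -ln(0.537)/5 ≈ 0.1242.
(b) Apply k to t = 16: T(16) = 18 + (67)e^(-1.988) ≈ 27.2°C.


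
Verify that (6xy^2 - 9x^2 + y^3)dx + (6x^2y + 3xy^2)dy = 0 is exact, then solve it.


Check exactness: ∂M/∂y = 12xy + 3y^2 and ∂N/∂x = 12xy + 3y^2; equal, so the equation is exact.
Integrate M with respect to x (treating y as constant): ∫M dx = 3x^2y^2 - 3x^3 + xy^3 + h(y).
Differentiate w.r.t. y and set equal to N: all terms match, so h'(y) = 0 and h is a constant absorbed into C.
General solution: 3x^2y^2 - 3x^3 + xy^3 = C.


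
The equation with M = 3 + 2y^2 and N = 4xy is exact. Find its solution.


Check exactness: ∂M/∂y = 4y and ∂N/∂x = 4y; equal, so the equation is exact.
Integrate M with respect to x (treating y as constant): ∫M dx = 3x + 2xy^2 + h(y).
Differentiate w.r.t. y and set equal to N: all terms match, so h'(y) = 0 and h is a constant absorbed into C.
General solution: 3x + 2xy^2 = C.


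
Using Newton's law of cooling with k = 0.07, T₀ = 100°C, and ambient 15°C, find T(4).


Newton's law: dT/dt = -k(T - T_a) has solution T(t) = T_a + (T₀ - T_a)e^(-kt).
Plug in T_a = 15, T₀ = 100, k = 0.07, t = 4: T(4) = 15 + (85)e^(-0.28) ≈ 79.2°C.


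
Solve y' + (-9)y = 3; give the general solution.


P(x) = -9 ⇒ μ = e^(-9x).
(μ y)' = 3e^(-9x) ⇒ μ y = -(1/3)e^(-9x) + C.
Divide by μ: y = -1/3 + Ce^(9x).


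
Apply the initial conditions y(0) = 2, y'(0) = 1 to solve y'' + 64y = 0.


Characteristic roots of r² + 64 = 0 are ±8i, so y = C₁cos(8x) + C₂sin(8x).
Apply y(0) = 2: C₁ = 2. Differentiate and apply y'(0) = 1: 8·C₂ = 1, so C₂ = 1/8.
Particular solution: y = 2cos(8x) + (1/8)sin(8x).


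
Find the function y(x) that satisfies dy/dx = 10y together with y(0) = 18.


General solution of y' = 10y is y = Ce^(10x).
Apply y(0) = 18: C = 18.
Particular solution: y = 18e^(10x).


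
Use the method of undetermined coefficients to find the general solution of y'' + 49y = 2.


Homogeneous part: r² + 49 = 0 ⇒ r = ±7i, so y_h = C₁cos(7x) + C₂sin(7x).
Try constant y_p = A; plug in: 49A = 2 ⇒ A = 2/49.
General solution: y = C₁cos(7x) + C₂sin(7x) + 2/49.


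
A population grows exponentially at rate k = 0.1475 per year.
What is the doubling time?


Exponential growth: P(t) = P₀ e^(0.1475t). Set P(t)/P₀ = 2: e^(0.1475t) = 2.
Solve: t = ln(2)/0.1475 ≈ 4.70 years.


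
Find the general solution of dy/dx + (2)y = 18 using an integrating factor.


P(x) = 2, Q(x) = 18; integrating factor μ = e^(2x).
(μ y)' = 18e^(2x) ⇒ μ y = 9e^(2x) + C.
Divide by μ: y = 9 + Ce^(-2x).


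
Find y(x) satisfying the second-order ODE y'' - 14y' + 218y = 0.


Characteristic equation: r² - 14r + 218 = 0.
Discriminant is negative; roots r = 7 ± 13i (complex conjugate pair).
General solution uses e^(α x)(C₁ cos(β x) + C₂ sin(β x)): y = e^(7x)(C₁cos(13x) + C₂sin(13x)).


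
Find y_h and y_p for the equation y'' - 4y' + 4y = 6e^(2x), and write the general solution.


Characteristic polynomial (r - 2)² = 0; repeated root r = 2.
y_h = (C₁ + C₂x)e^(2x). Forcing matches the repeated root (resonance), so try y_p = Ax² e^(2x).
Substitute and solve for A: 2A = 6, so A = 3.
General solution: y = (C₁ + C₂x + 3x²)e^(2x).


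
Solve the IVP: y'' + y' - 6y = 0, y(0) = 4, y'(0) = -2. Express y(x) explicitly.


Characteristic roots of r² + r - 6 = 0 are 2, -3.
General solution y = c₁ e^(2x) + c₂ e^(-3x).
Apply y(0) = 4: c₁ + c₂ = 4. Apply y'(0) = -2: 2 c₁ - 3 c₂ = -2.
Solve: c₁ = 2, c₂ = 2.
Particular solution: y = 2e^(2x) + 2e^(-3x).


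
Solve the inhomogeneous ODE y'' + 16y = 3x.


Homogeneous: r² + 16 = 0 ⇒ r = ±4i, y_h = C₁cos(4x) + C₂sin(4x).
Polynomial forcing; try y_p = Ax + B. Then y_p'' + 16 y_p = 16(Ax + B) = 3x, so B = 0 and A = 3/16.
General solution: y = C₁cos(4x) + C₂sin(4x) + (3/16)x.


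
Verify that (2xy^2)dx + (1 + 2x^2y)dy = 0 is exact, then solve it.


Check exactness: ∂M/∂y = 4xy and ∂N/∂x = 4xy; equal, so the equation is exact.
Integrate M with respect to x (treating y as constant): ∫M dx = x^2y^2 + h(y).
Differentiate w.r.t. y and set equal to N: the x-dependent terms already match, leaving h'(y) = 1. Integrate: h(y) = y.
So F(x,y) = y + x^2y^2.
General solution: y + x^2y^2 = C.


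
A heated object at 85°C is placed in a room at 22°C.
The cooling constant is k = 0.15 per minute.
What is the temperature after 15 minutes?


Newton's law: dT/dt = -k(T - T_a) has solution T(t) = T_a + (T₀ - T_a)e^(-kt).
Plug in T_a = 22, T₀ = 85, k = 0.15, t = 15: T(15) = 22 + (63)e^(-2.25) ≈ 28.6°C.


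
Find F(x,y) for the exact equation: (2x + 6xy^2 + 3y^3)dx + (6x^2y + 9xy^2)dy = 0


Check exactness: ∂M/∂y = 12xy + 9y^2 and ∂N/∂x = 12xy + 9y^2; equal, so the equation is exact.
Integrate M with respect to x (treating y as constant): ∫M dx = x^2 + 3x^2y^2 + 3xy^3 + h(y).
Differentiate w.r.t. y and set equal to N: all terms match, so h'(y) = 0 and h is a constant absorbed into C.
General solution: x^2 + 3x^2y^2 + 3xy^3 = C.


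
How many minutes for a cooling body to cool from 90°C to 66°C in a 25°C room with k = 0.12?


From T(t) = T_a + (T₀ - T_a)e^(-kt), set T(t) = 66:
(66 - 25) / (90 - 25) = e^(-0.12t), so t = -ln(0.631)/0.12 ≈ 3.8 minutes.


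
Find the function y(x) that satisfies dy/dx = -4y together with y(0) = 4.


General solution of y' = -4y is y = Ce^(-4x).
Apply y(0) = 4: C = 4.
Particular solution: y = 4e^(-4x).


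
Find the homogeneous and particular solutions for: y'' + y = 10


Homogeneous part: r² + 1 = 0 ⇒ r = ±1i, so y_h = C₁cos(x) + C₂sin(x).
Try constant y_p = A; plug in: 1A = 10 ⇒ A = 10.
General solution: y = C₁cos(x) + C₂sin(x) + 10.


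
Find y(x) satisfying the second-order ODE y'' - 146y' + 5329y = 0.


Characteristic equation: r² - 146r + 5329 = 0, i.e. (r - 73)² = 0.
Repeated root r = 73; include an x factor for the second linearly independent solution.
General solution: y = (C₁ + C₂x)e^(73x).


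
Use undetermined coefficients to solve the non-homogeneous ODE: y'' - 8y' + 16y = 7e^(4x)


Characteristic polynomial (r - 4)² = 0; repeated root r = 4.
y_h = (C₁ + C₂x)e^(4x). Forcing matches the repeated root (resonance), so try y_p = Ax² e^(4x).
Substitute and solve for A: 2A = 7, so A = 7/2.
General solution: y = (C₁ + C₂x + (7/2)x²)e^(4x).


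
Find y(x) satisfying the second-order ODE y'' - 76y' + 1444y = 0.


Characteristic equation: r² - 76r + 1444 = 0, i.e. (r - 38)² = 0.
Repeated root r = 38; include an x factor for the second linearly independent solution.
General solution: y = (C₁ + C₂x)e^(38x).


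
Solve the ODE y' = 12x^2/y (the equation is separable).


Separate variables: y dy = 12x^2 dx.
Integrate both sides: y²/2 = 4x^3 + C₀.
Multiply by 2: y² = 8x^3 + C.


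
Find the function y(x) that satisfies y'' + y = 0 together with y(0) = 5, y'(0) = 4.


Characteristic roots of r² + 1 = 0 are ±1i, so y = C₁cos(x) + C₂sin(x).
Apply y(0) = 5: C₁ = 5. Differentiate and apply y'(0) = 4: 1·C₂ = 4, so C₂ = 4.
Particular solution: y = 5cos(x) + 4sin(x).


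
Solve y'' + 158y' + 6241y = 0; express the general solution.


Characteristic equation: r² + 158r + 6241 = 0, i.e. (r + 79)² = 0.
Repeated root r = -79; include an x factor for the second linearly independent solution.
General solution: y = (C₁ + C₂x)e^(-79x).


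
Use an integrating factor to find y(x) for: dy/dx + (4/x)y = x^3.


P(x) = 4/x ⇒ μ = x^4.
(x^4 y)' = x^7 ⇒ x^4 y = x^8/(8) + C.
Solve for y: y = (1/8)x^4 + C/x^4.


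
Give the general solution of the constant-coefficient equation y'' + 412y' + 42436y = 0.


Characteristic equation: r² + 412r + 42436 = 0, i.e. (r + 206)² = 0.
Repeated root r = -206; include an x factor for the second linearly independent solution.
General solution: y = (C₁ + C₂x)e^(-206x).


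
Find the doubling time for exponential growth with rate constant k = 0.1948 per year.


Exponential growth: P(t) = P₀ e^(0.1948t). Set P(t)/P₀ = 2: e^(0.1948t) = 2.
Solve: t = ln(2)/0.1948 ≈ 3.56 years.


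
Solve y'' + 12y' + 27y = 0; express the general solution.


Characteristic equation: r² + 12r + 27 = 0.
Factor: (r + 9)(r + 3) = 0 ⇒ r = -9, -3 (distinct real).
General solution: y = C₁e^(-9x) + C₂e^(-3x).


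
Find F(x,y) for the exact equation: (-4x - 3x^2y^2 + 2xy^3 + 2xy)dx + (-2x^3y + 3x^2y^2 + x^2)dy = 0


Check exactness: ∂M/∂y = -6x^2y + 6xy^2 + 2x and ∂N/∂x = -6x^2y + 6xy^2 + 2x; equal, so the equation is exact.
Integrate M with respect to x (treating y as constant): ∫M dx = -2x^2 - x^3y^2 + x^2y^3 + x^2y + h(y).
Differentiate w.r.t. y and set equal to N: all terms match, so h'(y) = 0 and h is a constant absorbed into C.
General solution: -2x^2 - x^3y^2 + x^2y^3 + x^2y = C.


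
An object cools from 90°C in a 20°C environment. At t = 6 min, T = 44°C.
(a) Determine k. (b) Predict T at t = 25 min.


Newton's law: T(t) = T_a + (T₀ - T_a)e^(-kt).
(a) Use T(6) = 44: (44 - 20)/(90 - 20) = e^(-k·6), so k = -ln(0.343)/6 ≈ 0.1784.
(b) Apply k to t = 25: T(25) = 20 + (70)e^(-4.460) ≈ 20.8°C.


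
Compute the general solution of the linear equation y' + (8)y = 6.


P(x) = 8, Q(x) = 6; integrating factor μ = e^(8x).
(μ y)' = 6e^(8x) ⇒ μ y = (3/4)e^(8x) + C.
Divide by μ: y = 3/4 + Ce^(-8x).


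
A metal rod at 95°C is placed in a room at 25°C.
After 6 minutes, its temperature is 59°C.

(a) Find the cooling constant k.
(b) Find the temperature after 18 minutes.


Newton's law: T(t) = T_a + (T₀ - T_a)e^(-kt).
(a) Use T(6) = 59: (59 - 25)/(95 - 25) = e^(-k·6), so k = -ln(0.486)/6 ≈ 0.1204.
(b) Apply k to t = 18: T(18) = 25 + (70)e^(-2.166) ≈ 33.0°C.


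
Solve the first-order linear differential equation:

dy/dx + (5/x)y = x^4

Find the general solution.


P(x) = 5/x ⇒ μ = x^5.
(x^5 y)' = x^9 ⇒ x^5 y = x^10/(10) + C.
Solve for y: y = (1/10)x^5 + C/x^5.


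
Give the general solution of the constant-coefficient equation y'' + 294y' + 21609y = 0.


Characteristic equation: r² + 294r + 21609 = 0, i.e. (r + 147)² = 0.
Repeated root r = -147; include an x factor for the second linearly independent solution.
General solution: y = (C₁ + C₂x)e^(-147x).


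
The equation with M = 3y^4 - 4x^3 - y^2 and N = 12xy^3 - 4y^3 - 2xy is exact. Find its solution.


Check exactness: ∂M/∂y = 12y^3 - 2y and ∂N/∂x = 12y^3 - 2y; equal, so the equation is exact.
Integrate M with respect to x (treating y as constant): ∫M dx = 3xy^4 - x^4 - xy^2 + h(y).
Differentiate w.r.t. y and set equal to N: the x-dependent terms already match, leaving h'(y) = -4y^3. Integrate: h(y) = -y^4.
So F(x,y) = 3xy^4 - x^4 - y^4 - xy^2.
General solution: 3xy^4 - x^4 - y^4 - xy^2 = C.


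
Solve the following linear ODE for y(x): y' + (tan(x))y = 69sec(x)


P(x) = tan(x) ⇒ μ = e^(∫tan(x)dx) = sec(x).
(sec(x) y)' = 69sec²(x) ⇒ sec(x) y = 69tan(x) + C.
Multiply by cos(x): y = 69sin(x) + C·cos(x).


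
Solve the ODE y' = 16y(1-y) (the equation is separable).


Separate: dy/[y(1-y)] = 16 dx.
Partial fractions: 1/[y(1-y)] = 1/y + 1/(1-y).
Integrate: ln|y/(1-y)| = 16x + C₀.
Solve for y: y = 1/(1 + Ce^(-16x)).


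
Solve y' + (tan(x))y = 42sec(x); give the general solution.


P(x) = tan(x) ⇒ μ = e^(∫tan(x)dx) = sec(x).
(sec(x) y)' = 42sec²(x) ⇒ sec(x) y = 42tan(x) + C.
Multiply by cos(x): y = 42sin(x) + C·cos(x).


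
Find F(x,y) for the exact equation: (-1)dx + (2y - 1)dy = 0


Check exactness: ∂M/∂y = 0 and ∂N/∂x = 0; equal, so the equation is exact.
Integrate M with respect to x (treating y as constant): ∫M dx = -x + h(y).
Differentiate w.r.t. y and set equal to N: the x-dependent terms already match, leaving h'(y) = 2y - 1. Integrate: h(y) = y^2 - y.
So F(x,y) = y^2 - y - x.
General solution: y^2 - y - x = C.


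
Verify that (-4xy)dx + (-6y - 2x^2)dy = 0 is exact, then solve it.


Check exactness: ∂M/∂y = -4x and ∂N/∂x = -4x; equal, so the equation is exact.
Integrate M with respect to x (treating y as constant): ∫M dx = -2x^2y + h(y).
Differentiate w.r.t. y and set equal to N: the x-dependent terms already match, leaving h'(y) = -6y. Integrate: h(y) = -3y^2.
So F(x,y) = -3y^2 - 2x^2y.
General solution: -3y^2 - 2x^2y = C.


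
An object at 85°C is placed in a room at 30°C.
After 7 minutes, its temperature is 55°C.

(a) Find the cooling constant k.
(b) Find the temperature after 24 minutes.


Newton's law: T(t) = T_a + (T₀ - T_a)e^(-kt).
(a) Use T(7) = 55: (55 - 30)/(85 - 30) = e^(-k·7), so k = -ln(0.455)/7 ≈ 0.1126.
(b) Apply k to t = 24: T(24) = 30 + (55)e^(-2.703) ≈ 33.7°C.


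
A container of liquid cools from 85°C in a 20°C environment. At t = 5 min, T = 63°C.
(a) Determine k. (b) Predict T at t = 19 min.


Newton's law: T(t) = T_a + (T₀ - T_a)e^(-kt).
(a) Use T(5) = 63: (63 - 20)/(85 - 20) = e^(-k·5), so k = -ln(0.662)/5 ≈ 0.0826.
(b) Apply k to t = 19: T(19) = 20 + (65)e^(-1.570) ≈ 33.5°C.


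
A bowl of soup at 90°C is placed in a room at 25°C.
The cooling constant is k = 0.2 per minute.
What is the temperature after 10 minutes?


Newton's law: dT/dt = -k(T - T_a) has solution T(t) = T_a + (T₀ - T_a)e^(-kt).
Plug in T_a = 25, T₀ = 90, k = 0.2, t = 10: T(10) = 25 + (65)e^(-2.00) ≈ 33.8°C.


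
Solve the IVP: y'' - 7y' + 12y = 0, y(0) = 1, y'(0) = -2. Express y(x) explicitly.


Characteristic roots of r² - 7r + 12 = 0 are 4, 3.
General solution y = c₁ e^(4x) + c₂ e^(3x).
Apply y(0) = 1: c₁ + c₂ = 1. Apply y'(0) = -2: 4 c₁ + 3 c₂ = -2.
Solve: c₁ = -5, c₂ = 6.
Particular solution: y = -5e^(4x) + 6e^(3x).


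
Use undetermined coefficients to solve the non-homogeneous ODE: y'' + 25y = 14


Homogeneous part: r² + 25 = 0 ⇒ r = ±5i, so y_h = C₁cos(5x) + C₂sin(5x).
Try constant y_p = A; plug in: 25A = 14 ⇒ A = 14/25.
General solution: y = C₁cos(5x) + C₂sin(5x) + 14/25.


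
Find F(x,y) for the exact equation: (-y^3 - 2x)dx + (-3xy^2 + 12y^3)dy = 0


Check exactness: ∂M/∂y = -3y^2 and ∂N/∂x = -3y^2; equal, so the equation is exact.
Integrate M with respect to x (treating y as constant): ∫M dx = -xy^3 - x^2 + h(y).
Differentiate w.r.t. y and set equal to N: the x-dependent terms already match, leaving h'(y) = 12y^3. Integrate: h(y) = 3y^4.
So F(x,y) = -xy^3 - x^2 + 3y^4.
General solution: -xy^3 - x^2 + 3y^4 = C.


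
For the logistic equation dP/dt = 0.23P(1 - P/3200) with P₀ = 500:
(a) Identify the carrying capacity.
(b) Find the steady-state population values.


Logistic ODE dP/dt = 0.23P(1 - P/3200) has equilibria where dP/dt = 0, i.e. P = 0 or P = 3200.
The coefficient (1 - P/K) = 0 when P = K, identifying K = 3200 as the carrying capacity.
(a) K = 3200; (b) equilibria P = 0 and P = 3200.


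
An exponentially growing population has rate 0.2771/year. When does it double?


Exponential growth: P(t) = P₀ e^(0.2771t). Set P(t)/P₀ = 2: e^(0.2771t) = 2.
Solve: t = ln(2)/0.2771 ≈ 2.50 years.


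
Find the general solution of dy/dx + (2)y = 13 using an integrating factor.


P(x) = 2, Q(x) = 13; integrating factor μ = e^(2x).
(μ y)' = 13e^(2x) ⇒ μ y = (13/2)e^(2x) + C.
Divide by μ: y = 13/2 + Ce^(-2x).


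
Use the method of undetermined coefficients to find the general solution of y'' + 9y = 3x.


Homogeneous: r² + 9 = 0 ⇒ r = ±3i, y_h = C₁cos(3x) + C₂sin(3x).
Polynomial forcing; try y_p = Ax + B. Then y_p'' + 9 y_p = 9(Ax + B) = 3x, so B = 0 and A = 1/3.
General solution: y = C₁cos(3x) + C₂sin(3x) + (1/3)x.


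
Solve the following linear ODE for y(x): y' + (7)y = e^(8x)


P(x) = 7 ⇒ μ = e^(7x).
(μ y)' = e^(15x) ⇒ μ y = e^(15x)/15 + C.
Divide by μ: y = (1/15)e^(8x) + Ce^(-7x).


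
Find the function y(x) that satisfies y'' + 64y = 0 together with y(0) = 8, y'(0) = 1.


Characteristic roots of r² + 64 = 0 are ±8i, so y = C₁cos(8x) + C₂sin(8x).
Apply y(0) = 8: C₁ = 8. Differentiate and apply y'(0) = 1: 8·C₂ = 1, so C₂ = 1/8.
Particular solution: y = 8cos(8x) + (1/8)sin(8x).


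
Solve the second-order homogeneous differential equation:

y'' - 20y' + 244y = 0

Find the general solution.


Characteristic equation: r² - 20r + 244 = 0.
Discriminant is negative; roots r = 10 ± 12i (complex conjugate pair).
General solution uses e^(α x)(C₁ cos(β x) + C₂ sin(β x)): y = e^(10x)(C₁cos(12x) + C₂sin(12x)).


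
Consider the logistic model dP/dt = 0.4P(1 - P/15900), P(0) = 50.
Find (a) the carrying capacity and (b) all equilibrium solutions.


Logistic ODE dP/dt = 0.4P(1 - P/15900) has equilibria where dP/dt = 0, i.e. P = 0 or P = 15900.
The coefficient (1 - P/K) = 0 when P = K, identifying K = 15900 as the carrying capacity.
(a) K = 15900; (b) equilibria P = 0 and P = 15900.


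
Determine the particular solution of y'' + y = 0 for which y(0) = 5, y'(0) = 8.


Characteristic roots of r² + 1 = 0 are ±1i, so y = C₁cos(x) + C₂sin(x).
Apply y(0) = 5: C₁ = 5. Differentiate and apply y'(0) = 8: 1·C₂ = 8, so C₂ = 8.
Particular solution: y = 5cos(x) + 8sin(x).


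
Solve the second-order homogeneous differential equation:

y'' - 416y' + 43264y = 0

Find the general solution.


Characteristic equation: r² - 416r + 43264 = 0, i.e. (r - 208)² = 0.
Repeated root r = 208; include an x factor for the second linearly independent solution.
General solution: y = (C₁ + C₂x)e^(208x).


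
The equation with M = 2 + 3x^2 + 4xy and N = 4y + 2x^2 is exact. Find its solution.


Check exactness: ∂M/∂y = 4x and ∂N/∂x = 4x; equal, so the equation is exact.
Integrate M with respect to x (treating y as constant): ∫M dx = 2x + x^3 + 2x^2y + h(y).
Differentiate w.r.t. y and set equal to N: the x-dependent terms already match, leaving h'(y) = 4y. Integrate: h(y) = 2y^2.
So F(x,y) = 2x + x^3 + 2y^2 + 2x^2y.
General solution: 2x + x^3 + 2y^2 + 2x^2y = C.


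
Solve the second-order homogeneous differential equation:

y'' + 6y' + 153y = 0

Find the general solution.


Characteristic equation: r² + 6r + 153 = 0.
Discriminant is negative; roots r = -3 ± 12i (complex conjugate pair).
General solution uses e^(α x)(C₁ cos(β x) + C₂ sin(β x)): y = e^(-3x)(C₁cos(12x) + C₂sin(12x)).


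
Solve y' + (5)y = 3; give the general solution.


P(x) = 5, Q(x) = 3; integrating factor μ = e^(5x).
(μ y)' = 3e^(5x) ⇒ μ y = (3/5)e^(5x) + C.
Divide by μ: y = 3/5 + Ce^(-5x).


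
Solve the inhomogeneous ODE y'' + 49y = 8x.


Homogeneous: r² + 49 = 0 ⇒ r = ±7i, y_h = C₁cos(7x) + C₂sin(7x).
Polynomial forcing; try y_p = Ax + B. Then y_p'' + 49 y_p = 49(Ax + B) = 8x, so B = 0 and A = 8/49.
General solution: y = C₁cos(7x) + C₂sin(7x) + (8/49)x.


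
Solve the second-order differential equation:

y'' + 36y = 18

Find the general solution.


Homogeneous part: r² + 36 = 0 ⇒ r = ±6i, so y_h = C₁cos(6x) + C₂sin(6x).
Try constant y_p = A; plug in: 36A = 18 ⇒ A = 1/2.
General solution: y = C₁cos(6x) + C₂sin(6x) + 1/2.


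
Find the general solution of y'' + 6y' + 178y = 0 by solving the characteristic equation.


Characteristic equation: r² + 6r + 178 = 0.
Discriminant is negative; roots r = -3 ± 13i (complex conjugate pair).
General solution uses e^(α x)(C₁ cos(β x) + C₂ sin(β x)): y = e^(-3x)(C₁cos(13x) + C₂sin(13x)).


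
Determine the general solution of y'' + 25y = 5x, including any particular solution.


Homogeneous: r² + 25 = 0 ⇒ r = ±5i, y_h = C₁cos(5x) + C₂sin(5x).
Polynomial forcing; try y_p = Ax + B. Then y_p'' + 25 y_p = 25(Ax + B) = 5x, so B = 0 and A = 1/5.
General solution: y = C₁cos(5x) + C₂sin(5x) + (1/5)x.


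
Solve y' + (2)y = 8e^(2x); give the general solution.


P(x) = 2 ⇒ μ = e^(2x).
(μ y)' = 8e^(4x) ⇒ μ y = (8/4)e^(4x) + C.
Divide by μ: y = 2e^(2x) + Ce^(-2x).


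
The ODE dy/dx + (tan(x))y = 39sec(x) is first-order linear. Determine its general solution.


P(x) = tan(x) ⇒ μ = e^(∫tan(x)dx) = sec(x).
(sec(x) y)' = 39sec²(x) ⇒ sec(x) y = 39tan(x) + C.
Multiply by cos(x): y = 39sin(x) + C·cos(x).


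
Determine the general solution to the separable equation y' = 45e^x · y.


Separate variables: dy/y = 45e^x dx.
Integrate: ln|y| = 45e^x + C₀.
Exponentiate: y = Ce^(45e^x).


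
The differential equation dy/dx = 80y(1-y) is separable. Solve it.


Separate: dy/[y(1-y)] = 80 dx.
Partial fractions: 1/[y(1-y)] = 1/y + 1/(1-y).
Integrate: ln|y/(1-y)| = 80x + C₀.
Solve for y: y = 1/(1 + Ce^(-80x)).


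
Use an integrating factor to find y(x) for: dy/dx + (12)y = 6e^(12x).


P(x) = 12 ⇒ μ = e^(12x).
(μ y)' = 6e^(24x) ⇒ μ y = (6/24)e^(24x) + C.
Divide by μ: y = (1/4)e^(12x) + Ce^(-12x).


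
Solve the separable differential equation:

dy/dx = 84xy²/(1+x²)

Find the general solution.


Separate: dy/y² = 84x/(1+x²) dx.
Integrate LHS: ∫ dy/y² = -1/y.
Integrate RHS via u = 1+x²: 42ln(1+x²) + C.
Result: -1/y = 42ln(1+x²) + C.


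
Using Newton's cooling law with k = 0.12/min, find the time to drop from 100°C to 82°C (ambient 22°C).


From T(t) = T_a + (T₀ - T_a)e^(-kt), set T(t) = 82:
(82 - 22) / (100 - 22) = e^(-0.12t), so t = -ln(0.769)/0.12 ≈ 2.2 minutes.


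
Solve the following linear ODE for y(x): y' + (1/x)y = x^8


P(x) = 1/x ⇒ μ = x^1.
(x^1 y)' = x^1·x^8 = x^9.
Integrate: x^1 y = x^10/(10) + C.
Solve for y: y = (1/10)x^9 + C/x^1.


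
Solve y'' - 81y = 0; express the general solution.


Characteristic equation: r² - 81 = 0.
Factor: (r - 9)(r + 9) = 0 ⇒ r = 9, -9 (distinct real).
General solution: y = C₁e^(9x) + C₂e^(-9x).


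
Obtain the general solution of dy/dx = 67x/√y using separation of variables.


Separate: √y dy = 67x dx.
Integrate: (2/3)y^(3/2) = (67/2)x² + C.


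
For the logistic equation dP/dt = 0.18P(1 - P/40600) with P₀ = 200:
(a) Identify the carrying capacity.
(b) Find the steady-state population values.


Logistic ODE dP/dt = 0.18P(1 - P/40600) has equilibria where dP/dt = 0, i.e. P = 0 or P = 40600.
The coefficient (1 - P/K) = 0 when P = K, identifying K = 40600 as the carrying capacity.
(a) K = 40600; (b) equilibria P = 0 and P = 40600.


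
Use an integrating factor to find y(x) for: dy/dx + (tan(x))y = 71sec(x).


P(x) = tan(x) ⇒ μ = e^(∫tan(x)dx) = sec(x).
(sec(x) y)' = 71sec²(x) ⇒ sec(x) y = 71tan(x) + C.
Multiply by cos(x): y = 71sin(x) + C·cos(x).


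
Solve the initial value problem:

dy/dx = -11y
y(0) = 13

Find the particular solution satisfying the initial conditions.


General solution of y' = -11y is y = Ce^(-11x).
Apply y(0) = 13: C = 13.
Particular solution: y = 13e^(-11x).


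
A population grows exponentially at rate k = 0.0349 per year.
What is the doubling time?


Exponential growth: P(t) = P₀ e^(0.0349t). Set P(t)/P₀ = 2: e^(0.0349t) = 2.
Solve: t = ln(2)/0.0349 ≈ 19.86 years.


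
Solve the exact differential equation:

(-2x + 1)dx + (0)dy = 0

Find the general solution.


Check exactness: ∂M/∂y = 0 and ∂N/∂x = 0; equal, so the equation is exact.
Integrate M with respect to x (treating y as constant): ∫M dx = -x^2 + x + h(y).
Differentiate w.r.t. y and set equal to N: all terms match, so h'(y) = 0 and h is a constant absorbed into C.
General solution: -x^2 + x = C.


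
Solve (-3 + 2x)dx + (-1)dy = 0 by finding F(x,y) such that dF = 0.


Check exactness: ∂M/∂y = 0 and ∂N/∂x = 0; equal, so the equation is exact.
Integrate M with respect to x (treating y as constant): ∫M dx = -3x + x^2 + h(y).
Differentiate w.r.t. y and set equal to N: the x-dependent terms already match, leaving h'(y) = -1. Integrate: h(y) = -y.
So F(x,y) = -y - 3x + x^2.
General solution: -y - 3x + x^2 = C.


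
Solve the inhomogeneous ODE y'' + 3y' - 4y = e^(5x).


Characteristic roots of r² + 3r - 4 = 0 are 1, -4.
y_h = C₁e^(x) + C₂e^(-4x).
Forcing exponent 5 is not a characteristic root; try y_p = Ae^(5x).
Substitute: A·(25 + (3)·5 + (-4)) = A·36 = 1, so A = 1/36.
General solution: y = C₁e^(x) + C₂e^(-4x) + (1/36)e^(5x).


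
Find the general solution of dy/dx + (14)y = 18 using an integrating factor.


P(x) = 14, Q(x) = 18; integrating factor μ = e^(14x).
(μ y)' = 18e^(14x) ⇒ μ y = (9/7)e^(14x) + C.
Divide by μ: y = 9/7 + Ce^(-14x).


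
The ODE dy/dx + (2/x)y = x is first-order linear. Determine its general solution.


P(x) = 2/x ⇒ μ = x^2.
(x^2 y)' = x^3 ⇒ x^2 y = x^4/(4) + C.
Solve for y: y = (1/4)x^2 + C/x^2.


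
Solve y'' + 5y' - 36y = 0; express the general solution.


Characteristic equation: r² + 5r - 36 = 0.
Factor: (r - 4)(r + 9) = 0 ⇒ r = 4, -9 (distinct real).
General solution: y = C₁e^(4x) + C₂e^(-9x).


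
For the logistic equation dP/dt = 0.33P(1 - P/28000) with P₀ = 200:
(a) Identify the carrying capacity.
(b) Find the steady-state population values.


Logistic ODE dP/dt = 0.33P(1 - P/28000) has equilibria where dP/dt = 0, i.e. P = 0 or P = 28000.
The coefficient (1 - P/K) = 0 when P = K, identifying K = 28000 as the carrying capacity.
(a) K = 28000; (b) equilibria P = 0 and P = 28000.


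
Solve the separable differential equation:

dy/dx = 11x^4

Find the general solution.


Integrate both sides with respect to x: y = ∫ 11x^4 dx = (11/5)x^5 + C.


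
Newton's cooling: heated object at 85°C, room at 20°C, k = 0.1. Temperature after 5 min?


Newton's law: dT/dt = -k(T - T_a) has solution T(t) = T_a + (T₀ - T_a)e^(-kt).
Plug in T_a = 20, T₀ = 85, k = 0.1, t = 5: T(5) = 20 + (65)e^(-0.50) ≈ 59.4°C.


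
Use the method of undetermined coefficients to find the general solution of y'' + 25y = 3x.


Homogeneous: r² + 25 = 0 ⇒ r = ±5i, y_h = C₁cos(5x) + C₂sin(5x).
Polynomial forcing; try y_p = Ax + B. Then y_p'' + 25 y_p = 25(Ax + B) = 3x, so B = 0 and A = 3/25.
General solution: y = C₁cos(5x) + C₂sin(5x) + (3/25)x.


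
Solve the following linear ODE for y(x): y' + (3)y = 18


P(x) = 3, Q(x) = 18; integrating factor μ = e^(3x).
(μ y)' = 18e^(3x) ⇒ μ y = 6e^(3x) + C.
Divide by μ: y = 6 + Ce^(-3x).


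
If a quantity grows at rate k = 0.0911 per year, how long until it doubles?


Exponential growth: P(t) = P₀ e^(0.0911t). Set P(t)/P₀ = 2: e^(0.0911t) = 2.
Solve: t = ln(2)/0.0911 ≈ 7.61 years.


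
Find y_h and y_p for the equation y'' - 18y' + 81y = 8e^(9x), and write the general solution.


Characteristic polynomial (r - 9)² = 0; repeated root r = 9.
y_h = (C₁ + C₂x)e^(9x). Forcing matches the repeated root (resonance), so try y_p = Ax² e^(9x).
Substitute and solve for A: 2A = 8, so A = 4.
General solution: y = (C₁ + C₂x + 4x²)e^(9x).


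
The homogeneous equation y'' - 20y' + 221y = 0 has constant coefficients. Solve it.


Characteristic equation: r² - 20r + 221 = 0.
Discriminant is negative; roots r = 10 ± 11i (complex conjugate pair).
General solution uses e^(α x)(C₁ cos(β x) + C₂ sin(β x)): y = e^(10x)(C₁cos(11x) + C₂sin(11x)).


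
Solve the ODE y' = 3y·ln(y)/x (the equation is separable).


Separate: dy/[y ln(y)] = 3 dx/x.
Substitute u = ln(y): du/u = 3 dx/x.
Integrate: ln|ln(y)| = 3ln|x| + C₀, hence ln(y) = C·x^3.


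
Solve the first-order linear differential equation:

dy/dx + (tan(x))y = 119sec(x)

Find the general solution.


P(x) = tan(x) ⇒ μ = e^(∫tan(x)dx) = sec(x).
(sec(x) y)' = 119sec²(x) ⇒ sec(x) y = 119tan(x) + C.
Multiply by cos(x): y = 119sin(x) + C·cos(x).


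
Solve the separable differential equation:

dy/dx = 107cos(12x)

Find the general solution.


g(y) = 1, so integrate directly: y = ∫ 107cos(12x) dx = (107/12)sin(12x) + C.


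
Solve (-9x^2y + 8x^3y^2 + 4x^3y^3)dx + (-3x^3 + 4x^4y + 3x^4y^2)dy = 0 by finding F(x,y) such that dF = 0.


Check exactness: ∂M/∂y = -9x^2 + 16x^3y + 12x^3y^2 and ∂N/∂x = -9x^2 + 16x^3y + 12x^3y^2; equal, so the equation is exact.
Integrate M with respect to x (treating y as constant): ∫M dx = -3x^3y + 2x^4y^2 + x^4y^3 + h(y).
Differentiate w.r.t. y and set equal to N: all terms match, so h'(y) = 0 and h is a constant absorbed into C.
General solution: -3x^3y + 2x^4y^2 + x^4y^3 = C.


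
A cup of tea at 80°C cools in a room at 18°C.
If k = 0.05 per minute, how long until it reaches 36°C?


From T(t) = T_a + (T₀ - T_a)e^(-kt), set T(t) = 36:
(36 - 18) / (80 - 18) = e^(-0.05t), so t = -ln(0.290)/0.05 ≈ 24.7 minutes.


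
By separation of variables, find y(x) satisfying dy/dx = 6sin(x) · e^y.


Separate: e^(-y) dy = 6sin(x) dx.
Integrate: -e^(-y) = -6cos(x) + C₀.
Rearrange: e^(-y) = 6cos(x) + C.


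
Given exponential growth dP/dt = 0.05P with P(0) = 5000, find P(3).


The ODE dP/dt = 0.05P has solution P(t) = P(0)e^(0.05t).
Substitute P(0) = 5000 and t = 3: P(3) = 5000 e^(0.15) ≈ 5809.


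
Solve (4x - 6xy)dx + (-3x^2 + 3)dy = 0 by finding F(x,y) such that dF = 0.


Check exactness: ∂M/∂y = -6x and ∂N/∂x = -6x; equal, so the equation is exact.
Integrate M with respect to x (treating y as constant): ∫M dx = 2x^2 - 3x^2y + h(y).
Differentiate w.r.t. y and set equal to N: the x-dependent terms already match, leaving h'(y) = 3. Integrate: h(y) = 3y.
So F(x,y) = 2x^2 - 3x^2y + 3y.
General solution: 2x^2 - 3x^2y + 3y = C.


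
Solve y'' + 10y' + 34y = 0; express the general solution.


Characteristic equation: r² + 10r + 34 = 0.
Discriminant is negative; roots r = -5 ± 3i (complex conjugate pair).
General solution uses e^(α x)(C₁ cos(β x) + C₂ sin(β x)): y = e^(-5x)(C₁cos(3x) + C₂sin(3x)).


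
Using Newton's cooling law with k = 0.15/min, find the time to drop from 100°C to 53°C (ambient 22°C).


From T(t) = T_a + (T₀ - T_a)e^(-kt), set T(t) = 53:
(53 - 22) / (100 - 22) = e^(-0.15t), so t = -ln(0.397)/0.15 ≈ 6.2 minutes.


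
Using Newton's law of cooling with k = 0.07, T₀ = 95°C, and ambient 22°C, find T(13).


Newton's law: dT/dt = -k(T - T_a) has solution T(t) = T_a + (T₀ - T_a)e^(-kt).
Plug in T_a = 22, T₀ = 95, k = 0.07, t = 13: T(13) = 22 + (73)e^(-0.91) ≈ 51.4°C.


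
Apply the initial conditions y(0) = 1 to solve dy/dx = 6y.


General solution of y' = 6y is y = Ce^(6x).
Apply y(0) = 1: C = 1.
Particular solution: y = e^(6x).


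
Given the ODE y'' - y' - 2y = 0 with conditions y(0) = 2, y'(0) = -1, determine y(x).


Characteristic roots of r² - r - 2 = 0 are 2, -1.
General solution y = c₁ e^(2x) + c₂ e^(-x).
Apply y(0) = 2: c₁ + c₂ = 2. Apply y'(0) = -1: 2 c₁ - 1 c₂ = -1.
Solve: c₁ = 1/3, c₂ = 5/3.
Particular solution: y = (1/3)e^(2x) + (5/3)e^(-x).


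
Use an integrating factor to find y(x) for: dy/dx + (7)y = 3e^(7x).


P(x) = 7 ⇒ μ = e^(7x).
(μ y)' = 3e^(14x) ⇒ μ y = (3/14)e^(14x) + C.
Divide by μ: y = (3/14)e^(7x) + Ce^(-7x).


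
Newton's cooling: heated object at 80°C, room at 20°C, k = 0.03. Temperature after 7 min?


Newton's law: dT/dt = -k(T - T_a) has solution T(t) = T_a + (T₀ - T_a)e^(-kt).
Plug in T_a = 20, T₀ = 80, k = 0.03, t = 7: T(7) = 20 + (60)e^(-0.21) ≈ 68.6°C.
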